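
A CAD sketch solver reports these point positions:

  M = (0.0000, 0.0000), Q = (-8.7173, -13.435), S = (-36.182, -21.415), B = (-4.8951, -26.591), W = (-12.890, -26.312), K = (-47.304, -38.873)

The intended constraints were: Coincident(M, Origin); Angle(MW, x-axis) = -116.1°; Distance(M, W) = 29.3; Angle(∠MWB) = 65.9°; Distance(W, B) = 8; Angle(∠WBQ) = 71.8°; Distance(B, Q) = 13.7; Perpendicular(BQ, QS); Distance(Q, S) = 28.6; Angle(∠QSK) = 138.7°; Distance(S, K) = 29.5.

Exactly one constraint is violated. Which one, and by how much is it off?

Distance(S, K) = 29.5 — off by 8.80.

M = (0.00, 0.00) ✓; MW at -116.1° ✓; |MW| = 29.30 ✓; ∠MWB = 65.90° ✓; |WB| = 8.000 ✓; ∠WBQ = 71.80° ✓; |BQ| = 13.70 ✓; ∠(BQ, QS) = 90.00° ✓; |QS| = 28.60 ✓; ∠QSK = 138.7° ✓; |SK| = 20.70 ✗.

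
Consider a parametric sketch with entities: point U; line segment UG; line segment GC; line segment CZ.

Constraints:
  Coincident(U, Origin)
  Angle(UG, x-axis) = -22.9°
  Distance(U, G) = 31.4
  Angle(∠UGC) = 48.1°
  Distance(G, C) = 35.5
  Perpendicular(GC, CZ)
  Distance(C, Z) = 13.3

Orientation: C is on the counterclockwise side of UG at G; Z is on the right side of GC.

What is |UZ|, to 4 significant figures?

39.45

U is at the origin; UG runs at -22.9° with length 31.4, so G = 31.4·(cos -22.9°, sin -22.9°) = (28.93, -12.22). ∠UGC = 48.1°, so GC runs at -22.9° + (180° − 48.1°) = 109.0° from the x-axis; with |GC| = 35.5, C = G + 35.5·(cos 109.0°, sin 109.0°) = (17.37, 21.35). GC is perpendicular to CZ; with |CZ| = 13.3 on the right of GC, Z = C + 13.3·(0.9455, 0.3256) = (29.94, 25.68). Then |UZ| = |Z − U| = 39.45.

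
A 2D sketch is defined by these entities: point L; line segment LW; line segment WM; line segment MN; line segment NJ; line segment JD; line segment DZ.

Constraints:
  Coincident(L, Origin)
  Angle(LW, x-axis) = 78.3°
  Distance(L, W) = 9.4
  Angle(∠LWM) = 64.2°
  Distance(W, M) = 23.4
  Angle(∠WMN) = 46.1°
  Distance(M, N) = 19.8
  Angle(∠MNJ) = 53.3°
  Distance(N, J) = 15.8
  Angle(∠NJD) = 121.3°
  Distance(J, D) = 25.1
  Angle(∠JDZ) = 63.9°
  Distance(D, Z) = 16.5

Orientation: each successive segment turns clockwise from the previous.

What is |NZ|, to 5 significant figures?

26.083

L is at the origin; LW runs at 78.3° with length 9.4, so W = (1.9062, 9.2047). ∠LWM = 64.2° gives WM at -37.500° from the x-axis; with |WM| = 23.4, M = (20.471, -5.0403). ∠WMN = 46.1° gives MN at -171.40° from the x-axis; with |MN| = 19.8, N = (0.89329, -8.0011). ∠MNJ = 53.3° gives NJ at 61.900° from the x-axis; with |NJ| = 15.8, J = (8.3353, 5.9365). ∠NJD = 121.3° gives JD at 3.2000° from the x-axis; with |JD| = 25.1, D = (33.396, 7.3376). ∠JDZ = 63.9° gives DZ at -112.90° from the x-axis; with |DZ| = 16.5, Z = (26.976, -7.8620). Then |NZ| = |Z − N| = 26.083.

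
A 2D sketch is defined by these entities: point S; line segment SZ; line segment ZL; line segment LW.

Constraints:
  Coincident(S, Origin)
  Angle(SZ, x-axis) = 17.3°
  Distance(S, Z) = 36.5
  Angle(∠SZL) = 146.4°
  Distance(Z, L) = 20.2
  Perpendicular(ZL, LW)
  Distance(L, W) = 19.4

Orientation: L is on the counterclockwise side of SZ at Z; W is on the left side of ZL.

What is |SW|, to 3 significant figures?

50.6

∠SZL = 146.4°, so ZL runs at 17.3° + (180° − 146.4°) = 50.9° from the x-axis; with |ZL| = 20.2, L = Z + 20.2·(cos 50.9°, sin 50.9°) = (47.6, 26.5). ZL is perpendicular to LW; with |LW| = 19.4 on the left of ZL, W = L + 19.4·(-0.776, 0.631) = (32.5, 38.8). Then |SW| = |W − S| = 50.6.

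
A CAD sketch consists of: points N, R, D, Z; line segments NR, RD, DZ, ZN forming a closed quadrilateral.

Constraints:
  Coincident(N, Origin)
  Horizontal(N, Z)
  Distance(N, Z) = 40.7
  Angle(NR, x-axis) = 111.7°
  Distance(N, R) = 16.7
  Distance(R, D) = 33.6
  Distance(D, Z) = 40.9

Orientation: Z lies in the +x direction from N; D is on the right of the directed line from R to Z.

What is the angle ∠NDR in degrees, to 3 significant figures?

5.10°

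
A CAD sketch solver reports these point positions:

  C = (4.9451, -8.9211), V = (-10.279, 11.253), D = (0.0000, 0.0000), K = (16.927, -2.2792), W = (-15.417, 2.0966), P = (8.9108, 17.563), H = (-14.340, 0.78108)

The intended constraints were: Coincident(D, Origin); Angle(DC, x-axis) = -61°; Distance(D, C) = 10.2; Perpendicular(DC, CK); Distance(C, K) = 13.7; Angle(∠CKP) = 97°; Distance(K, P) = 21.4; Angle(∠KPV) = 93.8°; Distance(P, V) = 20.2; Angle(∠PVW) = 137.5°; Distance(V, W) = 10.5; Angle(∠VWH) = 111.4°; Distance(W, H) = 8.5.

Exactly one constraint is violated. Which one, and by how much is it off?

Distance(W, H) = 8.5 — off by 6.80.

D = (0.00, 0.00) ✓; DC at -61.00° ✓; |DC| = 10.20 ✓; ∠(DC, CK) = 90.00° ✓; |CK| = 13.70 ✓; ∠CKP = 97.00° ✓; |KP| = 21.40 ✓; ∠KPV = 93.80° ✓; |PV| = 20.20 ✓; ∠PVW = 137.5° ✓; |VW| = 10.50 ✓; ∠VWH = 111.4° ✓; |WH| = 1.700 ✗.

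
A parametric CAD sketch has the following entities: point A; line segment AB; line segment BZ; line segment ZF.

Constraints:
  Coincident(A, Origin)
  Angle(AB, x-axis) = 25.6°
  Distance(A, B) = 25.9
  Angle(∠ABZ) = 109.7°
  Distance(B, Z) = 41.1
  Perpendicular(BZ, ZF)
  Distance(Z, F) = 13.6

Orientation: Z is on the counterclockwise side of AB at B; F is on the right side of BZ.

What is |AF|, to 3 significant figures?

62.7

A is at the origin; AB runs at 25.6° with length 25.9, so B = 25.9·(cos 25.6°, sin 25.6°) = (23.4, 11.2). ∠ABZ = 109.7°, so BZ runs at 25.6° + (180° − 109.7°) = 95.9° from the x-axis; with |BZ| = 41.1, Z = B + 41.1·(cos 95.9°, sin 95.9°) = (19.1, 52.1). The perpendicularity gives ZF at right angles to BZ; with |ZF| = 13.6 on the right of BZ, F = Z + 13.6·(0.995, 0.103) = (32.7, 53.5). Then |AF| = |F − A| = 62.7.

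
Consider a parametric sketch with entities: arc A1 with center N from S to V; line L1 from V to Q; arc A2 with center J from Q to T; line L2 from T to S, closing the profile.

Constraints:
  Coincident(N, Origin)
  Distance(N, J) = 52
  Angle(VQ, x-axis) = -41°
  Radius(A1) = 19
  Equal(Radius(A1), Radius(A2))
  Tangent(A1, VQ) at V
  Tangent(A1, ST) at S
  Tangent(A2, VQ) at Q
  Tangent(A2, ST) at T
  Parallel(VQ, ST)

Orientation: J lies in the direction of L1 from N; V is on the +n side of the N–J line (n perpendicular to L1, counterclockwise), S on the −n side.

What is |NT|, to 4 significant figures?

55.36

Tangency of A1 to both parallel lines with radius 19.0 puts V and S at N ± 19.0·n: V = (12.47, 14.34), S = (-12.47, -14.34). Equal radii place Q and T the same way about J: Q = J + 19.0·n = (51.71, -19.78), T = J − 19.0·n = (26.78, -48.45). Then |NT| = |T − N| = 55.36.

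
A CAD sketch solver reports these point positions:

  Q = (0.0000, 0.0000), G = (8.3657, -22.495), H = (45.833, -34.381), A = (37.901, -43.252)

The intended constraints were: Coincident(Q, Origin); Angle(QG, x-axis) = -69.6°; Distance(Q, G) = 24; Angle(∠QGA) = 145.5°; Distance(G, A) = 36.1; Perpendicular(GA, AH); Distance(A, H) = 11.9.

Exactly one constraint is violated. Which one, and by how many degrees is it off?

Perpendicular(GA, AH) — off by 6.70°.

Q = (0.00, 0.00) ✓; QG at -69.60° ✓; |QG| = 24.00 ✓; ∠QGA = 145.5° ✓; |GA| = 36.10 ✓; ∠(GA, AH) = 83.30° ✗; |AH| = 11.90 ✓.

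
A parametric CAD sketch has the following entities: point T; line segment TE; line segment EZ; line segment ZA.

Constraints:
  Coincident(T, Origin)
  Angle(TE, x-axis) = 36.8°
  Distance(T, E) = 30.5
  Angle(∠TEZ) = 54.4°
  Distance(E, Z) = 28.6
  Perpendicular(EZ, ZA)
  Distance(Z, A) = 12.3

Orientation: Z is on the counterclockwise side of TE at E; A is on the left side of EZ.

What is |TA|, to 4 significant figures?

16.55

T is at the origin; TE runs at 36.8° with length 30.5, so E = 30.5·(cos 36.8°, sin 36.8°) = (24.42, 18.27). ∠TEZ = 54.4°, so EZ runs at 36.8° + (180° − 54.4°) = 162.4° from the x-axis; with |EZ| = 28.6, Z = E + 28.6·(cos 162.4°, sin 162.4°) = (-2.839, 26.92). EZ ⟂ ZA; with |ZA| = 12.3 on the left of EZ, A = Z + 12.3·(-0.3024, -0.9532) = (-6.558, 15.19). Then |TA| = |A − T| = 16.55.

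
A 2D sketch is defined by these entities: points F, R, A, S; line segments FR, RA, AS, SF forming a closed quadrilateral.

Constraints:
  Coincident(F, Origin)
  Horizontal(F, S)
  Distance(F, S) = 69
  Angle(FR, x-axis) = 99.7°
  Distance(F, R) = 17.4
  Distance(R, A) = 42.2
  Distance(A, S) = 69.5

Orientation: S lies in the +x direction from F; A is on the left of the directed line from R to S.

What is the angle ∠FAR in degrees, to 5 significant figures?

12.961°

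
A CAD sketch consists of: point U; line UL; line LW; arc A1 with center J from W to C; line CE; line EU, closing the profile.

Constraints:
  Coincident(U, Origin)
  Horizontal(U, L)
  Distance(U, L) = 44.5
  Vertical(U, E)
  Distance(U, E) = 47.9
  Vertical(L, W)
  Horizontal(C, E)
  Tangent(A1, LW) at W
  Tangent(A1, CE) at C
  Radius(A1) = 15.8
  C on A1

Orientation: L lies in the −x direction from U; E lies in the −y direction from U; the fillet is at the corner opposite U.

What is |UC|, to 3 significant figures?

55.8

U is at the origin; UL is horizontal with |UL| = 44.5 and L on the −x side, so L = (-44.5, 0.00). UE is vertical with |UE| = 47.9 and E on the −y side, so E = (0.00, -47.9). The virtual corner opposite U is at (-44.5, -47.9). Tangency of A1 to LW means the radius JW is perpendicular to LW and since A1 is tangent to CE there, JC ⟂ CE, with radius 15.8, so the center J sits 15.8 in from both sides at J = (-28.7, -32.1). That places the tangent points at W = (-44.5, -32.1) on LW and C = (-28.7, -47.9) on CE. Then |UC| = |C − U| = 55.8.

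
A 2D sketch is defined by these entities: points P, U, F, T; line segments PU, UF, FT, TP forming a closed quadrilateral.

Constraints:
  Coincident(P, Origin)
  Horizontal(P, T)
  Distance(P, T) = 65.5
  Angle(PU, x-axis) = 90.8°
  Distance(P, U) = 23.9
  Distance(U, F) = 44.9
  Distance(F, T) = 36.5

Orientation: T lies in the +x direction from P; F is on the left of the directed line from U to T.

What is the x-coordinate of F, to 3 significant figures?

44.2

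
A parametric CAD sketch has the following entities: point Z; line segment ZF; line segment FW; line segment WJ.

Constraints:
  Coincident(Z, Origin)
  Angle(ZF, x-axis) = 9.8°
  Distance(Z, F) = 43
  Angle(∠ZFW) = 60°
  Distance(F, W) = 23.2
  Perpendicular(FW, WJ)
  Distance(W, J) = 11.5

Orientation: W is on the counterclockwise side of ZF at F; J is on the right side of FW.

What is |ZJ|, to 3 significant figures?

48.8

Z is at the origin; ZF runs at 9.8° with length 43.0, so F = 43.0·(cos 9.8°, sin 9.8°) = (42.4, 7.32). ∠ZFW = 60.0°, so FW runs at 9.8° + (180° − 60.0°) = 130° from the x-axis; with |FW| = 23.2, W = F + 23.2·(cos 130°, sin 130°) = (27.5, 25.1). The perpendicularity gives WJ at right angles to FW; with |WJ| = 11.5 on the right of FW, J = W + 11.5·(0.768, 0.640) = (36.4, 32.5). Then |ZJ| = |J − Z| = 48.8.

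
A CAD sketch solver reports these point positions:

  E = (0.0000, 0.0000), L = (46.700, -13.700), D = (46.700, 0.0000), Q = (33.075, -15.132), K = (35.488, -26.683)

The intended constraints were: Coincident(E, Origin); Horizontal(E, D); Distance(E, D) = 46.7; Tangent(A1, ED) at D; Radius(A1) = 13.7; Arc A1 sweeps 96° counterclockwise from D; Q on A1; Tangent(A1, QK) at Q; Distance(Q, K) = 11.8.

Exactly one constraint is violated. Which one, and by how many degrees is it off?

Tangent(A1, QK) at Q — off by 5.80°.

E = (0.00, 0.00) ✓; E.y = 0.00, D.y = 0.00 ✓; |ED| = 46.70 ✓; ∠(LD, DE) = 90.00° ✓; |LD| = 13.70 ✓; bearing(L→Q) − bearing(L→D) = 96.00° ✓; |LQ| = 13.70 ✓; ∠(LQ, QK) = 84.20° ✗; |QK| = 11.80 ✓.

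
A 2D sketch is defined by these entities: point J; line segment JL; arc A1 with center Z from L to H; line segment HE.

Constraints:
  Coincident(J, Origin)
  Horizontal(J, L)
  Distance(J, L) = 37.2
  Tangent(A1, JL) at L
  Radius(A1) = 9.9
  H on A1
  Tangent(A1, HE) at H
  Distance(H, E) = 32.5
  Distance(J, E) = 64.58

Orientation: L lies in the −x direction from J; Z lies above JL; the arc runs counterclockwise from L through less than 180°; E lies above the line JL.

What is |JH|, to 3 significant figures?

33.5

Checks: J.y = 0.00, L.y = 0.00 ✓; |ZH| = 9.900 ✓; ∠(ZH, HE) = 90.00° ✓; |HE| = 32.50 ✓; |JE| = 64.58 ✓.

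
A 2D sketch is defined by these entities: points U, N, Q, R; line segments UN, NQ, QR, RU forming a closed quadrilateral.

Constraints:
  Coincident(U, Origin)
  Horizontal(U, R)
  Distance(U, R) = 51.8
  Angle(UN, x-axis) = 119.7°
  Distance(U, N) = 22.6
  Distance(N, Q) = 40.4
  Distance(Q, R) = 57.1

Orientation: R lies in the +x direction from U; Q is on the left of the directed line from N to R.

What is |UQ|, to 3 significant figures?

50.3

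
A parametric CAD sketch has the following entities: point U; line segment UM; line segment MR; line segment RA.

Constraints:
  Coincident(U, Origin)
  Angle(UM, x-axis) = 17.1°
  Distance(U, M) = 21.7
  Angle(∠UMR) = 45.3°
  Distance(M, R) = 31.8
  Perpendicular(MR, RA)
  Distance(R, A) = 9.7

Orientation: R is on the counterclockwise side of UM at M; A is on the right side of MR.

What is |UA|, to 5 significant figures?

30.078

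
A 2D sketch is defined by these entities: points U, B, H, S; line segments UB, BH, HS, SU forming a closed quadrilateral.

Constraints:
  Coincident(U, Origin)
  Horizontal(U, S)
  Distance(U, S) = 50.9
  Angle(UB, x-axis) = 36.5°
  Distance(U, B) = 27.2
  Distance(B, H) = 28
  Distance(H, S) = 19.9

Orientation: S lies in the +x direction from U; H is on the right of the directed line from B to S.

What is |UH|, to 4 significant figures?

34.63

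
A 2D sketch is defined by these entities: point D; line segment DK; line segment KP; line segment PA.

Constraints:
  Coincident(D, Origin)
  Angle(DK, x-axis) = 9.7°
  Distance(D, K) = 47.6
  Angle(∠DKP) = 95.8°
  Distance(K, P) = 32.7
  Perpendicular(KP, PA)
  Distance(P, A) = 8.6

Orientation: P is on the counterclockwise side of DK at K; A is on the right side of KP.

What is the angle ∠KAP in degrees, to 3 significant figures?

75.3°

D is at the origin; DK runs at 9.7° with length 47.6, so K = 47.6·(cos 9.7°, sin 9.7°) = (46.9, 8.02). ∠DKP = 95.8°, so KP runs at 9.7° + (180° − 95.8°) = 93.9° from the x-axis; with |KP| = 32.7, P = K + 32.7·(cos 93.9°, sin 93.9°) = (44.7, 40.6). KP ⟂ PA; with |PA| = 8.6 on the right of KP, A = P + 8.6·(0.998, 0.0680) = (53.3, 41.2). Then cos ∠KAP = AK·AP / (|AK||AP|), giving 75.3°.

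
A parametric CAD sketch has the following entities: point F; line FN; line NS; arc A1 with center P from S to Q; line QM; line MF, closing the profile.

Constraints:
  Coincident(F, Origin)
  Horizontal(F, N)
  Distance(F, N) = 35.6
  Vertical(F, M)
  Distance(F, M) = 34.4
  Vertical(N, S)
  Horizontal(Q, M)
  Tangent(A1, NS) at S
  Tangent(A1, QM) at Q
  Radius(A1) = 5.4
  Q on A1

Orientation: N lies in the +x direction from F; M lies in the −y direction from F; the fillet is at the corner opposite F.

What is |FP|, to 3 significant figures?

41.9

F is at the origin; F and N share the same y with |FN| = 35.6 and N on the +x side, so N = (35.6, 0.00). F and M share the same x with |FM| = 34.4 and M on the −y side, so M = (0.00, -34.4). The virtual corner opposite F is at (35.6, -34.4). Since A1 is tangent to NS there, PS ⟂ NS and the tangent condition forces PQ to be normal to QM, with radius 5.4, so the center P sits 5.4 in from both sides at P = (30.2, -29.0). Then |FP| = |P − F| = 41.9.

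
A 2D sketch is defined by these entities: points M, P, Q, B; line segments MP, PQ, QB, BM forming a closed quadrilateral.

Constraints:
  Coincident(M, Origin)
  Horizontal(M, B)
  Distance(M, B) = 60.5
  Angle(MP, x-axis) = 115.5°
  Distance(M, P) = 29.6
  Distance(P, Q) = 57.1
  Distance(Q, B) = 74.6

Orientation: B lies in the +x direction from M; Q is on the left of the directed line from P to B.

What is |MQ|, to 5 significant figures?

72.515

M is at the origin; MB is horizontal with |MB| = 60.5 and B in +x, so B = (60.5, 0). MP runs at 115.5° with |MP| = 29.6, so P = (-12.743, 26.717). Q is determined by |PQ| = 57.1 and |QB| = 74.6 together: it lies at the intersection of circle(P, 57.1) and circle(B, 74.6). With |PB| = 77.964, the foot of the radical line on PB is 24.201 from P and the perpendicular offset is √(57.1² − 24.201²) = 51.718. Taking the left-of-PB solution: Q = (27.715, 67.010).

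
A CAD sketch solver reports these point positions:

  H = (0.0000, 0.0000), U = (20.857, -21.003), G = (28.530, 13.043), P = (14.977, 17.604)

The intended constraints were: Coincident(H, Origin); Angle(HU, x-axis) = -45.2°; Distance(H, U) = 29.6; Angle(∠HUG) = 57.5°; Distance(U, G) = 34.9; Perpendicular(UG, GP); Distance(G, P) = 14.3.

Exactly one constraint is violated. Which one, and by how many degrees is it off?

Perpendicular(UG, GP) — off by 5.90°.

H = (0.00, 0.00) ✓; HU at -45.20° ✓; |HU| = 29.60 ✓; ∠HUG = 57.50° ✓; |UG| = 34.90 ✓; ∠(UG, GP) = 84.10° ✗; |GP| = 14.30 ✓.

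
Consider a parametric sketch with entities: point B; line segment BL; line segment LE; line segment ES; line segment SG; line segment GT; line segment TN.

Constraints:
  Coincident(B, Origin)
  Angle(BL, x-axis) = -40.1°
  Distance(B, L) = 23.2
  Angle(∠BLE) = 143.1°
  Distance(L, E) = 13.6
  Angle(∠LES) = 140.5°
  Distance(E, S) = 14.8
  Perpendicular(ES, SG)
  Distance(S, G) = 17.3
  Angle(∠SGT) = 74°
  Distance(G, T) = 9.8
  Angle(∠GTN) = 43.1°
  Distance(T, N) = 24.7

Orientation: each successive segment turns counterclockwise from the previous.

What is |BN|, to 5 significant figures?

51.499

B is at the origin; BL runs at -40.1° with length 23.2, so L = (17.746, -14.944). ∠BLE = 143.1° gives LE at -3.2000° from the x-axis; with |LE| = 13.6, E = (31.325, -15.703). ∠LES = 140.5° gives ES at 36.300° from the x-axis; with |ES| = 14.8, S = (43.253, -6.9410). ES ⟂ SG, so SG runs at 126.30°; with |SG| = 17.3, G = (33.011, 7.0015). ∠SGT = 74.0° gives GT at -127.70° from the x-axis; with |GT| = 9.8, T = (27.018, -0.75248). ∠GTN = 43.1° gives TN at 9.2000° from the x-axis; with |TN| = 24.7, N = (51.400, 3.1966). Then |BN| = |N − B| = 51.499.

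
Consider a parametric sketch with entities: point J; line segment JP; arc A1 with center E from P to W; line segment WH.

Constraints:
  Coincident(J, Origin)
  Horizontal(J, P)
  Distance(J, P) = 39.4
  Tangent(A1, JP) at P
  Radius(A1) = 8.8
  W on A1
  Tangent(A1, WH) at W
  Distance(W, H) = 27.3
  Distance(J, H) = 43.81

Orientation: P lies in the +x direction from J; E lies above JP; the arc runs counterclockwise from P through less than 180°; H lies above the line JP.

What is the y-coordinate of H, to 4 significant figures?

34.60

Checks: J.y = 0.00, P.y = 0.00 ✓; |EW| = 8.800 ✓; ∠(EW, WH) = 90.00° ✓; |WH| = 27.30 ✓; |JH| = 43.81 ✓.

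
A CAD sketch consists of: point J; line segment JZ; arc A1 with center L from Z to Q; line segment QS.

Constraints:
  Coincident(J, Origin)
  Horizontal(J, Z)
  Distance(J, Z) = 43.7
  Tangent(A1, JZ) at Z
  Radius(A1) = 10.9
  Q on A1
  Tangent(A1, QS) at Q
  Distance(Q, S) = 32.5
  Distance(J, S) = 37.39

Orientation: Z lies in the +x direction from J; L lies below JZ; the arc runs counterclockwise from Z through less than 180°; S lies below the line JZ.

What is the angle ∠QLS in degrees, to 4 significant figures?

71.46°

Checks: |LQ| = 10.90 ✓; ∠(LQ, QS) = 90.00° ✓; |QS| = 32.50 ✓; |JS| = 37.39 ✓.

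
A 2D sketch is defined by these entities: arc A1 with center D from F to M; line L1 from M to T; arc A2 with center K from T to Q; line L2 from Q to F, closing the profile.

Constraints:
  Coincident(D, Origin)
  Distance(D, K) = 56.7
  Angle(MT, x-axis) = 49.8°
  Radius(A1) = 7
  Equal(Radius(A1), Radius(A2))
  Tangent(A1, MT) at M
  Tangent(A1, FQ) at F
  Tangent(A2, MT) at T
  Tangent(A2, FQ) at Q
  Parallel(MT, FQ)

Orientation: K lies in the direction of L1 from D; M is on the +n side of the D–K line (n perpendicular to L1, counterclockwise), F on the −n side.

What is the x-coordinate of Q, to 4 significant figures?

41.94

The slot axis is L1's direction at 49.8°, so u = (cos 49.8°, sin 49.8°) = (0.6455, 0.7638) and n = (−sin 49.8°, cos 49.8°) = (-0.7638, 0.6455). D is at the origin and K lies 56.7 along u from D, so K = 56.7·u = (36.60, 43.31). Tangency of A1 to both parallel lines with radius 7.0 puts M and F at D ± 7.0·n: M = (-5.347, 4.518), F = (5.347, -4.518). Equal radii place T and Q the same way about K: T = K + 7.0·n = (31.25, 47.83), Q = K − 7.0·n = (41.94, 38.79). So Q.x = 41.94.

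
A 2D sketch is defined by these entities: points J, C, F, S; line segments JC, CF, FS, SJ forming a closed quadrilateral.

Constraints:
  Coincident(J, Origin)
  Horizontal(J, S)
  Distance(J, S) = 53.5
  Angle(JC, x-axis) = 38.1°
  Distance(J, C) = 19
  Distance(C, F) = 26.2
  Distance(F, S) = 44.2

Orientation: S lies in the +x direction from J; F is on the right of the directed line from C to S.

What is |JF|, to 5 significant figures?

18.432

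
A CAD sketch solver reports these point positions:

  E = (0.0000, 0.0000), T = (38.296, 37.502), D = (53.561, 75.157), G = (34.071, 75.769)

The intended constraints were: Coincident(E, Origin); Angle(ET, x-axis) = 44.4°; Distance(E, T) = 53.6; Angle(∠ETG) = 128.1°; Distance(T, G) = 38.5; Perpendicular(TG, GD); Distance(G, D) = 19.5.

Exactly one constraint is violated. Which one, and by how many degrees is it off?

Perpendicular(TG, GD) — off by 8.10°.

E = (0.00, 0.00) ✓; ET at 44.40° ✓; |ET| = 53.60 ✓; ∠ETG = 128.1° ✓; |TG| = 38.50 ✓; ∠(TG, GD) = 98.10° ✗; |GD| = 19.50 ✓.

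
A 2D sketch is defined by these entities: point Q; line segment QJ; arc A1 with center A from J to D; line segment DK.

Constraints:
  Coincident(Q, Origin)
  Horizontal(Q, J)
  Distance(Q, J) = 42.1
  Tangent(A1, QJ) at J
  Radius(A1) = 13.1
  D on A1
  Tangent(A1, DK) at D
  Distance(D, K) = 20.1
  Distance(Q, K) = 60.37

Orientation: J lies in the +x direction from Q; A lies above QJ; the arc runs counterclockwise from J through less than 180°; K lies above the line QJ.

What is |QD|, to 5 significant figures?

57.190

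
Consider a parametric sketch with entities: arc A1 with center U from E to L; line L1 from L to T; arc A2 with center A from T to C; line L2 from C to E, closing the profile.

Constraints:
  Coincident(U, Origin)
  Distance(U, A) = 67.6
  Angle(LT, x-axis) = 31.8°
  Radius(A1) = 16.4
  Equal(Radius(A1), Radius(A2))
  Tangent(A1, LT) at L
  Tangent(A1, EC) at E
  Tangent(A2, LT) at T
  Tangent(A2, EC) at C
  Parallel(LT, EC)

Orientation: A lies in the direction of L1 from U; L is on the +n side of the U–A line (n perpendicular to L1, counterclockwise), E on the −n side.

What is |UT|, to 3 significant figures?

69.6

The slot axis is L1's direction at 31.8°, so u = (cos 31.8°, sin 31.8°) = (0.850, 0.527) and n = (−sin 31.8°, cos 31.8°) = (-0.527, 0.850). U is at the origin and A lies 67.6 along u from U, so A = 67.6·u = (57.5, 35.6). Tangency of A1 to both parallel lines with radius 16.4 puts L and E at U ± 16.4·n: L = (-8.64, 13.9), E = (8.64, -13.9). Equal radii place T and C the same way about A: T = A + 16.4·n = (48.8, 49.6), C = A − 16.4·n = (66.1, 21.7). Then |UT| = |T − U| = 69.6.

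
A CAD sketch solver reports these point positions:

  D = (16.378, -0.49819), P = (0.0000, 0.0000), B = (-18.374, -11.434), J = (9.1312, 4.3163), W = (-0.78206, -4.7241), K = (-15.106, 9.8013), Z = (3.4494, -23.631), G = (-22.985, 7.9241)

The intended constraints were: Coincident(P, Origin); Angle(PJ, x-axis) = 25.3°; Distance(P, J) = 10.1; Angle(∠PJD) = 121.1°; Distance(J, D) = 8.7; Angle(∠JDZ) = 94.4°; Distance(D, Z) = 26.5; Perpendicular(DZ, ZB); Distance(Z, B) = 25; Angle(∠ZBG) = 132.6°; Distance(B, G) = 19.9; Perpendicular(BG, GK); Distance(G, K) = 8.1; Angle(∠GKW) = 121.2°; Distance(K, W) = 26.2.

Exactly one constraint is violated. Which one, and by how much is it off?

Distance(K, W) = 26.2 — off by 5.80.

P = (0.00, 0.00) ✓; PJ at 25.30° ✓; |PJ| = 10.10 ✓; ∠PJD = 121.1° ✓; |JD| = 8.700 ✓; ∠JDZ = 94.40° ✓; |DZ| = 26.50 ✓; ∠(DZ, ZB) = 90.00° ✓; |ZB| = 25.00 ✓; ∠ZBG = 132.6° ✓; |BG| = 19.90 ✓; ∠(BG, GK) = 90.00° ✓; |GK| = 8.100 ✓; ∠GKW = 121.2° ✓; |KW| = 20.40 ✗.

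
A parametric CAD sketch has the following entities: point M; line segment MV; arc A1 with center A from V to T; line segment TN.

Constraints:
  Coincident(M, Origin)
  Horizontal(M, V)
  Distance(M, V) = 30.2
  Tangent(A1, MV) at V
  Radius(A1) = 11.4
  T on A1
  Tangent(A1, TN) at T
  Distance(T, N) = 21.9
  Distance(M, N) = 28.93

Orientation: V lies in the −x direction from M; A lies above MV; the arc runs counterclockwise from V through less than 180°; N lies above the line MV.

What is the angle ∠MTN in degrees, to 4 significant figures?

85.00°

M is at the origin; MV is horizontal with |MV| = 30.2 and V on the −x side, so V = (-30.20, 0.000). Tangency of A1 to MV means the radius AV is perpendicular to MV, so A = V + (0, 11.4) = (-30.20, 11.40). Since AT ⟂ TN (tangency), |AN| = √(11.4² + 21.9²) = 24.69 regardless of where T sits on A1. So N lies on both circle(M, 28.93) and circle(A, 24.69); the above-MV intersection is N = (-10.90, 26.80). T is the foot of the tangent from N: T = (-19.78, 6.778).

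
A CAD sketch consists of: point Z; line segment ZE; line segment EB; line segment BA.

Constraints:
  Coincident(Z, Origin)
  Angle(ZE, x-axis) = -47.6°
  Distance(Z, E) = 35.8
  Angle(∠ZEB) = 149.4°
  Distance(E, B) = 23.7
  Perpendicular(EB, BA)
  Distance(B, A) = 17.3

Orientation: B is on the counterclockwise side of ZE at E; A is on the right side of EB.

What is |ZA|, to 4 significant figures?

65.07

∠ZEB = 149.4°, so EB runs at -47.6° + (180° − 149.4°) = -17.00° from the x-axis; with |EB| = 23.7, B = E + 23.7·(cos -17.00°, sin -17.00°) = (46.80, -33.37). The perpendicularity gives BA at right angles to EB; with |BA| = 17.3 on the right of EB, A = B + 17.3·(-0.2924, -0.9563) = (41.75, -49.91). Then |ZA| = |A − Z| = 65.07.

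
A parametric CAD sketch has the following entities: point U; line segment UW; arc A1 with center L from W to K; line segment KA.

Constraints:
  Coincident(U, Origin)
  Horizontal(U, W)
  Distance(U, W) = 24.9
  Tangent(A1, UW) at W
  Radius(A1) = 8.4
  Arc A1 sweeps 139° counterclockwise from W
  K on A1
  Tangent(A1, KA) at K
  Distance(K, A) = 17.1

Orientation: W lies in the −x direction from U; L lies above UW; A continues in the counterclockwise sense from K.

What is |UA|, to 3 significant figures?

41.4

U is at the origin; U and W share the same y with |UW| = 24.9 and W on the −x side, so W = (-24.9, 0.00). A1 meets UW tangentially, so LW is at right angles to UW, so L = W + (0, 8.4) = (-24.9, 8.40). On A1, W sits at bearing -90° from L; a 139° counterclockwise sweep puts K at bearing 49°, so K = L + 8.4·(cos 49°, sin 49°) = (-19.4, 14.7). Since A1 is tangent to KA there, LK ⟂ KA, so KA runs along (−sin 49°, cos 49°); with |KA| = 17.1, A = (-32.3, 26.0). Then |UA| = |A − U| = 41.4.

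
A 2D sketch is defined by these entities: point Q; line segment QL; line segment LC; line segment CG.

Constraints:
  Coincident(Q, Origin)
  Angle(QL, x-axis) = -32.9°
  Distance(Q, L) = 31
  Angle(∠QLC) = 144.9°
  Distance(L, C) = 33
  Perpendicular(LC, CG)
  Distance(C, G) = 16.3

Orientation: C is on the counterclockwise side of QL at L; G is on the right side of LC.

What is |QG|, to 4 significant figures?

67.61

∠QLC = 144.9°, so LC runs at -32.9° + (180° − 144.9°) = 2.200° from the x-axis; with |LC| = 33.0, C = L + 33.0·(cos 2.200°, sin 2.200°) = (59.00, -15.57). LC is perpendicular to CG; with |CG| = 16.3 on the right of LC, G = C + 16.3·(0.03839, -0.9993) = (59.63, -31.86). Then |QG| = |G − Q| = 67.61.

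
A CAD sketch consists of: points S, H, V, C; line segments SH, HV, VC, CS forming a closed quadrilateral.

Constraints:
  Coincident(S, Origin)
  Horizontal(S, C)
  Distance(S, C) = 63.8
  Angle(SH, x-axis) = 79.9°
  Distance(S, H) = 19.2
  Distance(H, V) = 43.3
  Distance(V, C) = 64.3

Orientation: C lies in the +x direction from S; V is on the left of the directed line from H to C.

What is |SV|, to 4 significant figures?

61.15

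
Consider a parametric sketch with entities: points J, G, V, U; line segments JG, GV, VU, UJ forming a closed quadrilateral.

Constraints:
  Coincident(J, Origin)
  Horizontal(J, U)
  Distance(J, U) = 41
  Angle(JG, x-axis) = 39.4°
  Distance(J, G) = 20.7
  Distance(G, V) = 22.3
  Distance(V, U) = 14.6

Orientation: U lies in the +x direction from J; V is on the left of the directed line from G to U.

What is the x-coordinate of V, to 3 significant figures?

38.3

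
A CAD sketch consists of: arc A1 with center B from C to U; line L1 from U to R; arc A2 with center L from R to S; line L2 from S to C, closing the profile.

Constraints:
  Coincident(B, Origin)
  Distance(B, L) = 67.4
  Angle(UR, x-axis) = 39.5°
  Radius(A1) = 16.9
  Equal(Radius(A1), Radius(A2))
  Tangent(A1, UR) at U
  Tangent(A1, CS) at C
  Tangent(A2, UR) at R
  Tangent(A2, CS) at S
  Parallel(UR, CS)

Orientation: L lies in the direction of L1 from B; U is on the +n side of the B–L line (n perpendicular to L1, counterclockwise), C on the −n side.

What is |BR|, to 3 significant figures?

69.5

The slot axis is L1's direction at 39.5°, so u = (cos 39.5°, sin 39.5°) = (0.772, 0.636) and n = (−sin 39.5°, cos 39.5°) = (-0.636, 0.772). B is at the origin and L lies 67.4 along u from B, so L = 67.4·u = (52.0, 42.9). Tangency of A1 to both parallel lines with radius 16.9 puts U and C at B ± 16.9·n: U = (-10.7, 13.0), C = (10.7, -13.0). Equal radii place R and S the same way about L: R = L + 16.9·n = (41.3, 55.9), S = L − 16.9·n = (62.8, 29.8). Then |BR| = |R − B| = 69.5.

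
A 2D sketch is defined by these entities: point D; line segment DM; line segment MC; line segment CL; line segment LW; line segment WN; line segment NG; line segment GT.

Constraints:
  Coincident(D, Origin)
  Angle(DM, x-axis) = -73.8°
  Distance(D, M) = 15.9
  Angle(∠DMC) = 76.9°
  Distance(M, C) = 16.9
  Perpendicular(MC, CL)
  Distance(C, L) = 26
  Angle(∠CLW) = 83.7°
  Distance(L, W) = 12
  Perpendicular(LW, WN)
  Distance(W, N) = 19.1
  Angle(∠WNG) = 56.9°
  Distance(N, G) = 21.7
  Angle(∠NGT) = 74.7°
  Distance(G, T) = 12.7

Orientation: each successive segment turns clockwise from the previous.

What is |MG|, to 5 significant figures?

30.779

The perpendicularity gives WN at right angles to LW, so WN runs at -93.200°; with |WN| = 19.1, N = (-2.9303, -9.9607). ∠WNG = 56.9° gives NG at 143.70° from the x-axis; with |NG| = 21.7, G = (-20.419, 2.8860). Then |MG| = |G − M| = 30.779.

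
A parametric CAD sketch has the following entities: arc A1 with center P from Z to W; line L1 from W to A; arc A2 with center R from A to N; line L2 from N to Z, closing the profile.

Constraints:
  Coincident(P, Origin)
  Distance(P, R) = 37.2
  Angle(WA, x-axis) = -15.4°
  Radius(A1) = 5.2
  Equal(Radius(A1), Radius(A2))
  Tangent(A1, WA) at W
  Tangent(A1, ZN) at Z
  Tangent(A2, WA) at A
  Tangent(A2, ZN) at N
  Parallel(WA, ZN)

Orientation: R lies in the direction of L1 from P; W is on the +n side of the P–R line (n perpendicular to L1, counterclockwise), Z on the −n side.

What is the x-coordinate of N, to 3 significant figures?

34.5

The slot axis is L1's direction at -15.4°, so u = (cos -15.4°, sin -15.4°) = (0.964, -0.266) and n = (−sin -15.4°, cos -15.4°) = (0.266, 0.964). P is at the origin and R lies 37.2 along u from P, so R = 37.2·u = (35.9, -9.88). Tangency of A1 to both parallel lines with radius 5.2 puts W and Z at P ± 5.2·n: W = (1.38, 5.01), Z = (-1.38, -5.01). Equal radii place A and N the same way about R: A = R + 5.2·n = (37.2, -4.87), N = R − 5.2·n = (34.5, -14.9). So N.x = 34.5.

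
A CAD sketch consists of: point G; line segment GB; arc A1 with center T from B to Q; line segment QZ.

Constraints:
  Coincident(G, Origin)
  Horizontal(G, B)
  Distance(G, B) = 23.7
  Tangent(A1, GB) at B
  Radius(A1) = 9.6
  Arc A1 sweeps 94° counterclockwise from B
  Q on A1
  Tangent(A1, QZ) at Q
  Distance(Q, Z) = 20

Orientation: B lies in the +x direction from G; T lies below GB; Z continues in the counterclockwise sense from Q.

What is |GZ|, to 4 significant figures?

33.97

G is at the origin; G and B share the same y with |GB| = 23.7 and B on the +x side, so B = (23.70, 0.000). Tangency of A1 to GB means the radius TB is perpendicular to GB, so T = B + (0, -9.6) = (23.70, -9.600). On A1, B sits at bearing 90° from T; a 94° counterclockwise sweep puts Q at bearing 184°, so Q = T + 9.6·(cos 184°, sin 184°) = (14.12, -10.27). Tangency of A1 to QZ means the radius TQ is perpendicular to QZ, so QZ runs along (−sin 184°, cos 184°); with |QZ| = 20.0, Z = (15.52, -30.22). Then |GZ| = |Z − G| = 33.97.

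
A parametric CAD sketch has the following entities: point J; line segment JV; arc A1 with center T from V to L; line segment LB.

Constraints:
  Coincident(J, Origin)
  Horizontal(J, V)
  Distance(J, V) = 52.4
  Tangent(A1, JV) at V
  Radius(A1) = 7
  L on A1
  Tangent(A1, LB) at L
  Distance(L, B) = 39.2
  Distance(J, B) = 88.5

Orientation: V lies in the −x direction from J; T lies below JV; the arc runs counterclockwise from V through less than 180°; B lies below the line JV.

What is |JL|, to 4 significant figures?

58.03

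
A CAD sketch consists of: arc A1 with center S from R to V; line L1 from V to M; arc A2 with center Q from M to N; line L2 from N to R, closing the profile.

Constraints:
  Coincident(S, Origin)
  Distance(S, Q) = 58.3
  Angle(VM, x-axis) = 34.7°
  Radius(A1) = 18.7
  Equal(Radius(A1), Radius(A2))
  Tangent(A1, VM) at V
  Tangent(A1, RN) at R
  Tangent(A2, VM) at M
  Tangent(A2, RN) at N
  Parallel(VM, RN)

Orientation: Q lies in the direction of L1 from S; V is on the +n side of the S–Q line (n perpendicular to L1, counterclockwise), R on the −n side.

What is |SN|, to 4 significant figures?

61.23

Tangency of A1 to both parallel lines with radius 18.7 puts V and R at S ± 18.7·n: V = (-10.65, 15.37), R = (10.65, -15.37). Equal radii place M and N the same way about Q: M = Q + 18.7·n = (37.29, 48.56), N = Q − 18.7·n = (58.58, 17.81). Then |SN| = |N − S| = 61.23.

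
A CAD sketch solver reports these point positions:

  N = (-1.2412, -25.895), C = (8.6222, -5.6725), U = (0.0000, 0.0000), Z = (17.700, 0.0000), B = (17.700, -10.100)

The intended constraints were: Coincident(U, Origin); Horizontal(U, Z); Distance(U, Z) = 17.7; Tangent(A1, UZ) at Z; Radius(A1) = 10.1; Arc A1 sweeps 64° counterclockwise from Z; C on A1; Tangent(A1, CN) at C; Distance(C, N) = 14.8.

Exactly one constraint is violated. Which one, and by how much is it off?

Distance(C, N) = 14.8 — off by 7.70.

U = (0.00, 0.00) ✓; U.y = 0.00, Z.y = 0.00 ✓; |UZ| = 17.70 ✓; ∠(BZ, ZU) = 90.00° ✓; |BZ| = 10.10 ✓; bearing(B→C) − bearing(B→Z) = 64.00° ✓; |BC| = 10.10 ✓; ∠(BC, CN) = 90.00° ✓; |CN| = 22.50 ✗.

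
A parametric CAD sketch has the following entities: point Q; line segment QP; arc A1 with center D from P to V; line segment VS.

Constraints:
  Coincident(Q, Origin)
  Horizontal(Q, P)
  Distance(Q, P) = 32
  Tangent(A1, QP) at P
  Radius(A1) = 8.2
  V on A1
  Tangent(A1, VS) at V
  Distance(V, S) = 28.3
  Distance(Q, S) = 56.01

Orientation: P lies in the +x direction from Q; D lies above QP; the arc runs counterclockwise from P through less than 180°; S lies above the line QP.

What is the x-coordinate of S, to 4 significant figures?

43.45

Checks: |DV| = 8.200 ✓; ∠(DV, VS) = 90.00° ✓; |VS| = 28.30 ✓; |QS| = 56.01 ✓.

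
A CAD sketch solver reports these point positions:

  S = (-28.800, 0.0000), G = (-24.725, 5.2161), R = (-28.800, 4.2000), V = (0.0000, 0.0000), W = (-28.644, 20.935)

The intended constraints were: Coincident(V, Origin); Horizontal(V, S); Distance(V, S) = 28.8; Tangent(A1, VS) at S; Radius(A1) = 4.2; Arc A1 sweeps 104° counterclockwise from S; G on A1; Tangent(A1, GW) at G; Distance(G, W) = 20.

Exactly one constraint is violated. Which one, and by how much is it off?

Distance(G, W) = 20 — off by 3.80.

V = (0.00, 0.00) ✓; V.y = 0.00, S.y = 0.00 ✓; |VS| = 28.80 ✓; ∠(RS, SV) = 90.00° ✓; |RS| = 4.200 ✓; bearing(R→G) − bearing(R→S) = 104.0° ✓; |RG| = 4.200 ✓; ∠(RG, GW) = 90.00° ✓; |GW| = 16.20 ✗.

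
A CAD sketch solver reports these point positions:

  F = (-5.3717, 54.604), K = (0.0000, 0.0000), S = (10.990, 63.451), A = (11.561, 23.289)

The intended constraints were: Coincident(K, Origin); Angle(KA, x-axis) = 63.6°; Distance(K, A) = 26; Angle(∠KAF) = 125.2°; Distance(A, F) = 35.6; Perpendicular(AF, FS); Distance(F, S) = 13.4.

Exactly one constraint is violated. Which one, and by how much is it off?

Distance(F, S) = 13.4 — off by 5.20.

K = (0.00, 0.00) ✓; KA at 63.60° ✓; |KA| = 26.00 ✓; ∠KAF = 125.2° ✓; |AF| = 35.60 ✓; ∠(AF, FS) = 90.00° ✓; |FS| = 18.60 ✗.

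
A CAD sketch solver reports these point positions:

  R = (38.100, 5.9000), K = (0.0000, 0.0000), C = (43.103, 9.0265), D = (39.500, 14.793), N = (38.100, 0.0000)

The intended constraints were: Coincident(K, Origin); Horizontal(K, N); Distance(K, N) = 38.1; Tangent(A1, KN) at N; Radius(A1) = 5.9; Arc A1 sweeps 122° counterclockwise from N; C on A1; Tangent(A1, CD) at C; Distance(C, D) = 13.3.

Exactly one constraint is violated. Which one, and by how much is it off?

Distance(C, D) = 13.3 — off by 6.50.

K = (0.00, 0.00) ✓; K.y = 0.00, N.y = 0.00 ✓; |KN| = 38.10 ✓; ∠(RN, NK) = 90.00° ✓; |RN| = 5.900 ✓; bearing(R→C) − bearing(R→N) = 122.0° ✓; |RC| = 5.900 ✓; ∠(RC, CD) = 90.00° ✓; |CD| = 6.800 ✗.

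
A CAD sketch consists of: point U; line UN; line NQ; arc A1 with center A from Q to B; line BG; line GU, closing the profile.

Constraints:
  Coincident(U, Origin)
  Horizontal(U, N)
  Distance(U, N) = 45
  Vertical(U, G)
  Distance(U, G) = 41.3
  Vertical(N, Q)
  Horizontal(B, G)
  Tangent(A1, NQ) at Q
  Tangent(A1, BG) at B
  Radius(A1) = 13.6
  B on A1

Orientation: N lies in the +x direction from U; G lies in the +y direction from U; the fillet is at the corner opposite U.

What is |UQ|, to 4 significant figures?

52.84

The virtual corner opposite U is at (45.00, 41.30). Tangency of A1 to NQ means the radius AQ is perpendicular to NQ and since A1 is tangent to BG there, AB ⟂ BG, with radius 13.6, so the center A sits 13.6 in from both sides at A = (31.40, 27.70). That places the tangent points at Q = (45.00, 27.70) on NQ and B = (31.40, 41.30) on BG. Then |UQ| = |Q − U| = 52.84.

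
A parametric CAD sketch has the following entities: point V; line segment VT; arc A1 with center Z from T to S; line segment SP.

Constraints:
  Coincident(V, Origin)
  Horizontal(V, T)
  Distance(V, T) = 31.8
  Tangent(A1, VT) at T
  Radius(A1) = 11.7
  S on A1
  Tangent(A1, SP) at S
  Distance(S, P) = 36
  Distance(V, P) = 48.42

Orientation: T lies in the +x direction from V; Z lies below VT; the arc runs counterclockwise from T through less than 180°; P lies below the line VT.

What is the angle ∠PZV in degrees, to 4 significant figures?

84.71°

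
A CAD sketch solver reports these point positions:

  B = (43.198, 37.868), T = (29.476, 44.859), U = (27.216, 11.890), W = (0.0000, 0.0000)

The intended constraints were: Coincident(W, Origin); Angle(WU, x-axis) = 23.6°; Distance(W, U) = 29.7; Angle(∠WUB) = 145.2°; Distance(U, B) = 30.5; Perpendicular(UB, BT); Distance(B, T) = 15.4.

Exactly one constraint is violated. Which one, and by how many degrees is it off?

Perpendicular(UB, BT) — off by 4.60°.

W = (0.00, 0.00) ✓; WU at 23.60° ✓; |WU| = 29.70 ✓; ∠WUB = 145.2° ✓; |UB| = 30.50 ✓; ∠(UB, BT) = 94.60° ✗; |BT| = 15.40 ✓.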